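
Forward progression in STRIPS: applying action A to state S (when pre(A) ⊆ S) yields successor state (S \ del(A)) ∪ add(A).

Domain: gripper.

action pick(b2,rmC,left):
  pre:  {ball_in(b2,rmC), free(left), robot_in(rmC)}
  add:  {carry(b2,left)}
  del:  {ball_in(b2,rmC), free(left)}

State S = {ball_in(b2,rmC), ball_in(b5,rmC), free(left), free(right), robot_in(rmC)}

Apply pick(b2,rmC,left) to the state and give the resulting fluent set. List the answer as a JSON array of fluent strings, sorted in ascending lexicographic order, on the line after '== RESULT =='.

Compute (S \ del) ∪ add:
  pre ⊆ S: {ball_in(b2,rmC), free(left), robot_in(rmC)} ⊆ S  — applicable
  S \ del = {ball_in(b5,rmC), free(right), robot_in(rmC)}
  ∪ add   = {ball_in(b5,rmC), carry(b2,left), free(right), robot_in(rmC)}

== RESULT ==
["ball_in(b5,rmC)", "carry(b2,left)", "free(right)", "robot_in(rmC)"]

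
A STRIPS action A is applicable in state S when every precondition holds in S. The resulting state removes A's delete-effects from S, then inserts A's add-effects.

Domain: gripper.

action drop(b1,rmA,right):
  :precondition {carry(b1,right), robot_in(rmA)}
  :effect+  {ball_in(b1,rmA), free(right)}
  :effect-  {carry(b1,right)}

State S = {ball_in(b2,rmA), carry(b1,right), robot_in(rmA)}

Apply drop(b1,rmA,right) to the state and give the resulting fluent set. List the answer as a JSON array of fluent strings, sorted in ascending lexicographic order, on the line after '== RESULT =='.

Compute (S \ del) ∪ add:
  pre ⊆ S: {carry(b1,right), robot_in(rmA)} ⊆ S  — applicable
  S \ del = {ball_in(b2,rmA), robot_in(rmA)}
  ∪ add   = {ball_in(b1,rmA), ball_in(b2,rmA), free(right), robot_in(rmA)}

== RESULT ==
["ball_in(b1,rmA)", "ball_in(b2,rmA)", "free(right)", "robot_in(rmA)"]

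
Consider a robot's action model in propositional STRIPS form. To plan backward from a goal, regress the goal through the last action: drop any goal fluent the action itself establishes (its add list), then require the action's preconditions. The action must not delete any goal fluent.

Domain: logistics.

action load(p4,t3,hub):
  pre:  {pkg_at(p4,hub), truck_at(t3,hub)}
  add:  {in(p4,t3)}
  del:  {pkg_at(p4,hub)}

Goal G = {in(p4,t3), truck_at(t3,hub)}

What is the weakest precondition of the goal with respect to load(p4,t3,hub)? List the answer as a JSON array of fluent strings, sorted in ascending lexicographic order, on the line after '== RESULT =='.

Regress:
  G ∩ del = {}  (empty — regression defined)
  G \ add = {in(p4,t3), truck_at(t3,hub)} \ {in(p4,t3)} = {truck_at(t3,hub)}
  ∪ pre   = {truck_at(t3,hub)} ∪ {pkg_at(p4,hub), truck_at(t3,hub)}
          = {pkg_at(p4,hub), truck_at(t3,hub)}

== RESULT ==
["pkg_at(p4,hub)", "truck_at(t3,hub)"]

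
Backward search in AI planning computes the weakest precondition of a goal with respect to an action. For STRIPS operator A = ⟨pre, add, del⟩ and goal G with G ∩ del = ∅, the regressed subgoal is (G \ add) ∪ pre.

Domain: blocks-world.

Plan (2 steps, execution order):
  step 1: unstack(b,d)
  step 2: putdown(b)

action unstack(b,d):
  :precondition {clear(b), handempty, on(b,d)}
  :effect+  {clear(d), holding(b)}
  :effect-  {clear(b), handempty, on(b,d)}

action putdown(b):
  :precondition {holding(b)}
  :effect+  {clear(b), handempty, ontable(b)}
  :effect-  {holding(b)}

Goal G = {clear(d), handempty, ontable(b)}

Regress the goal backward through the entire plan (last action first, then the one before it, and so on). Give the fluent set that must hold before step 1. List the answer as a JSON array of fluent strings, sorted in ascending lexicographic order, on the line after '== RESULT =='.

Work backward from the goal:
  through step 2 (putdown(b)): drop {handempty, ontable(b)}, keep {clear(d)}, require {holding(b)}
    → {clear(d), holding(b)}
  through step 1 (unstack(b,d)): drop {clear(d), holding(b)}, keep {}, require {clear(b), handempty, on(b,d)}
    → {clear(b), handempty, on(b,d)}

== RESULT ==
["clear(b)", "handempty", "on(b,d)"]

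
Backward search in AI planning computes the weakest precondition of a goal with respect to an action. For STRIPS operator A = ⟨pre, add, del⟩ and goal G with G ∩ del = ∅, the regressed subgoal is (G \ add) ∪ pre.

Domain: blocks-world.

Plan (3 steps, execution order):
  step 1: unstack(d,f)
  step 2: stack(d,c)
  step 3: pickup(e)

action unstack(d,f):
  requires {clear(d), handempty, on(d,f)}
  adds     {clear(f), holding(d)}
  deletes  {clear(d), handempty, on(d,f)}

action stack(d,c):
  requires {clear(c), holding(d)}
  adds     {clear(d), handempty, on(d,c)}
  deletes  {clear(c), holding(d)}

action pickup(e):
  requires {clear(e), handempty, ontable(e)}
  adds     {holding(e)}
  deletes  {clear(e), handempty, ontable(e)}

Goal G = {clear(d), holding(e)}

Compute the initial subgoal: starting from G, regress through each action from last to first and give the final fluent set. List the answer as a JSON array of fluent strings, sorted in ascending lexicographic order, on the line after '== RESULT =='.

Regress step by step:
  through step 3 (pickup(e)): drop {holding(e)}, keep {clear(d)}, require {clear(e), handempty, ontable(e)}
    → {clear(d), clear(e), handempty, ontable(e)}
  through step 2 (stack(d,c)): drop {clear(d), handempty}, keep {clear(e), ontable(e)}, require {clear(c), holding(d)}
    → {clear(c), clear(e), holding(d), ontable(e)}
  through step 1 (unstack(d,f)): drop {holding(d)}, keep {clear(c), clear(e), ontable(e)}, require {clear(d), handempty, on(d,f)}
    → {clear(c), clear(d), clear(e), handempty, on(d,f), ontable(e)}

== RESULT ==
["clear(c)", "clear(d)", "clear(e)", "handempty", "on(d,f)", "ontable(e)"]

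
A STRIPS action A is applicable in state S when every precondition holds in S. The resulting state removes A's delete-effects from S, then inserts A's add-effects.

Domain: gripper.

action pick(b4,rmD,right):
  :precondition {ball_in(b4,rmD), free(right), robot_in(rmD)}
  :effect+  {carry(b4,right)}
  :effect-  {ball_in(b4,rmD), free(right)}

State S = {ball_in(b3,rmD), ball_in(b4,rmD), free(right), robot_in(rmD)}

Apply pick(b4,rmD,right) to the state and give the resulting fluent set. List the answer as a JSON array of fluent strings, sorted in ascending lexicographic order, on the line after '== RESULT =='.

Compute (S \ del) ∪ add:
  pre ⊆ S: {ball_in(b4,rmD), free(right), robot_in(rmD)} ⊆ S  — applicable
  S \ del = {ball_in(b3,rmD), robot_in(rmD)}
  ∪ add   = {ball_in(b3,rmD), carry(b4,right), robot_in(rmD)}

== RESULT ==
["ball_in(b3,rmD)", "carry(b4,right)", "robot_in(rmD)"]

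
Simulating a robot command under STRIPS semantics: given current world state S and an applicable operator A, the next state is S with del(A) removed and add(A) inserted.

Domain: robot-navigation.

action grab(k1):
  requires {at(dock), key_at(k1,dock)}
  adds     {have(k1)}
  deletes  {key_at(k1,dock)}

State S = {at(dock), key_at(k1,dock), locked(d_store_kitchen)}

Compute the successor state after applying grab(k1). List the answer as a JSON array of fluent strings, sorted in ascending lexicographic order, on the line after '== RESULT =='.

Progress:
  pre ⊆ S: {at(dock), key_at(k1,dock)} ⊆ S  — applicable
  S \ del = {at(dock), locked(d_store_kitchen)}
  ∪ add   = {at(dock), have(k1), locked(d_store_kitchen)}

== RESULT ==
["at(dock)", "have(k1)", "locked(d_store_kitchen)"]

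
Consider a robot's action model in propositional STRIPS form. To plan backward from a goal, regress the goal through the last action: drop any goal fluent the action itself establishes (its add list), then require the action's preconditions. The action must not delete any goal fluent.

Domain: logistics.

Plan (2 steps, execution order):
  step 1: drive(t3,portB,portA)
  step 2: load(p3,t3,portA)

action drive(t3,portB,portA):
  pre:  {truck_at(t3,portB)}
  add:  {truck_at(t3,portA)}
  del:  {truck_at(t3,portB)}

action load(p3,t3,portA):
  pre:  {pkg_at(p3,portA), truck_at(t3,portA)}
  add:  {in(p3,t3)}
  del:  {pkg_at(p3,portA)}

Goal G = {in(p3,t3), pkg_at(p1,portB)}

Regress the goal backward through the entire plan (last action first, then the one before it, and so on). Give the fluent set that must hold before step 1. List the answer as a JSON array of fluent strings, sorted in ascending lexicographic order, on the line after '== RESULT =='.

Regress step by step:
  through step 2 (load(p3,t3,portA)): drop {in(p3,t3)}, keep {pkg_at(p1,portB)}, require {pkg_at(p3,portA), truck_at(t3,portA)}
    → {pkg_at(p1,portB), pkg_at(p3,portA), truck_at(t3,portA)}
  through step 1 (drive(t3,portB,portA)): drop {truck_at(t3,portA)}, keep {pkg_at(p1,portB), pkg_at(p3,portA)}, require {truck_at(t3,portB)}
    → {pkg_at(p1,portB), pkg_at(p3,portA), truck_at(t3,portB)}

== RESULT ==
["pkg_at(p1,portB)", "pkg_at(p3,portA)", "truck_at(t3,portB)"]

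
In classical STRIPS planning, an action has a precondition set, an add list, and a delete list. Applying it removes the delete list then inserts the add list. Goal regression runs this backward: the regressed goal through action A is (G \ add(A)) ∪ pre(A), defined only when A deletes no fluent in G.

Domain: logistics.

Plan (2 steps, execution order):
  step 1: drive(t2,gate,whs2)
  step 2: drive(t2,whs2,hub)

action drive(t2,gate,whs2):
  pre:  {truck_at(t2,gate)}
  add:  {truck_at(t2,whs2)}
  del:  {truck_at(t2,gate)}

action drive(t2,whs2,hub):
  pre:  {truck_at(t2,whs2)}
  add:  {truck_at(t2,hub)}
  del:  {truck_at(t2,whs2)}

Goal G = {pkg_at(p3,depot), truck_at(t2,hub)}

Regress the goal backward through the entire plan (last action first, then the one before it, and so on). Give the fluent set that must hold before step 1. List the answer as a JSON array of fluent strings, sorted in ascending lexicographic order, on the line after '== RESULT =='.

Work backward from the goal:
  through step 2 (drive(t2,whs2,hub)): drop {truck_at(t2,hub)}, keep {pkg_at(p3,depot)}, require {truck_at(t2,whs2)}
    → {pkg_at(p3,depot), truck_at(t2,whs2)}
  through step 1 (drive(t2,gate,whs2)): drop {truck_at(t2,whs2)}, keep {pkg_at(p3,depot)}, require {truck_at(t2,gate)}
    → {pkg_at(p3,depot), truck_at(t2,gate)}

== RESULT ==
["pkg_at(p3,depot)", "truck_at(t2,gate)"]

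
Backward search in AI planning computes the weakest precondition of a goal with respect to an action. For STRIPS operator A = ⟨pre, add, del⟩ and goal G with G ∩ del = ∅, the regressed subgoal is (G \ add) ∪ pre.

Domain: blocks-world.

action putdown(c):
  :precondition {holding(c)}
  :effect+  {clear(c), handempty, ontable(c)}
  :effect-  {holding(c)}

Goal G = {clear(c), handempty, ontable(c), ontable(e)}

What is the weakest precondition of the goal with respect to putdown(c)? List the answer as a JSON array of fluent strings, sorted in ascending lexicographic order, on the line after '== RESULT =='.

Compute (G \ add) ∪ pre:
  G ∩ del = {}  (empty — regression defined)
  G \ add = {clear(c), handempty, ontable(c), ontable(e)} \ {clear(c), handempty, ontable(c)} = {ontable(e)}
  ∪ pre   = {ontable(e)} ∪ {holding(c)}
          = {holding(c), ontable(e)}

== RESULT ==
["holding(c)", "ontable(e)"]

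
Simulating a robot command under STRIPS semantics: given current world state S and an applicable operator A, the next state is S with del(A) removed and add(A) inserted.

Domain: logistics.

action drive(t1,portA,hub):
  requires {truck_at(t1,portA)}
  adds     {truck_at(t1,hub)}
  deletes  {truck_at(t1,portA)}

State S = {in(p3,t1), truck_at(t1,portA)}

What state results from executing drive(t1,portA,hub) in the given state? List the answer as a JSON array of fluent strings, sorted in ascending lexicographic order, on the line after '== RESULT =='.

Compute (S \ del) ∪ add:
  pre ⊆ S: {truck_at(t1,portA)} ⊆ S  — applicable
  S \ del = {in(p3,t1)}
  ∪ add   = {in(p3,t1), truck_at(t1,hub)}

== RESULT ==
["in(p3,t1)", "truck_at(t1,hub)"]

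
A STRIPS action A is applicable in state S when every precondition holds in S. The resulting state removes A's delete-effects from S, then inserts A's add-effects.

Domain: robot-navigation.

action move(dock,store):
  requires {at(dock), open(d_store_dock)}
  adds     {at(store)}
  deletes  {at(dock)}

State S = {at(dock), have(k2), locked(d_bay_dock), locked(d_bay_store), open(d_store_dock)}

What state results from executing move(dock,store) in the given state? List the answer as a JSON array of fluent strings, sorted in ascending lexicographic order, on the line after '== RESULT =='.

Compute (S \ del) ∪ add:
  pre ⊆ S: {at(dock), open(d_store_dock)} ⊆ S  — applicable
  S \ del = {have(k2), locked(d_bay_dock), locked(d_bay_store), open(d_store_dock)}
  ∪ add   = {at(store), have(k2), locked(d_bay_dock), locked(d_bay_store), open(d_store_dock)}

== RESULT ==
["at(store)", "have(k2)", "locked(d_bay_dock)", "locked(d_bay_store)", "open(d_store_dock)"]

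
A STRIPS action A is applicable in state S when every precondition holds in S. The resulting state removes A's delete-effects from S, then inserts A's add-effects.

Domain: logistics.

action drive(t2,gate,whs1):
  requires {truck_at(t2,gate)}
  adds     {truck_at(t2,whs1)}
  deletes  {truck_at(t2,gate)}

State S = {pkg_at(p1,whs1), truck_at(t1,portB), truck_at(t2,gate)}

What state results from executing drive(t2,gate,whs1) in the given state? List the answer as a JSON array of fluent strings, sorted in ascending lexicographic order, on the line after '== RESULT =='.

Compute (S \ del) ∪ add:
  pre ⊆ S: {truck_at(t2,gate)} ⊆ S  — applicable
  S \ del = {pkg_at(p1,whs1), truck_at(t1,portB)}
  ∪ add   = {pkg_at(p1,whs1), truck_at(t1,portB), truck_at(t2,whs1)}

== RESULT ==
["pkg_at(p1,whs1)", "truck_at(t1,portB)", "truck_at(t2,whs1)"]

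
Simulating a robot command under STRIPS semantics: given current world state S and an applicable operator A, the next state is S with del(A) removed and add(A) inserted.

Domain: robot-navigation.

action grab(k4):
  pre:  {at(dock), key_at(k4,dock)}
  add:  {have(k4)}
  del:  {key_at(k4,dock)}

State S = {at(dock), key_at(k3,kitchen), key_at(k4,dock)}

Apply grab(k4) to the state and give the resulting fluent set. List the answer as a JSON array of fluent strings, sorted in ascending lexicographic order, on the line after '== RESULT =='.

Compute (S \ del) ∪ add:
  pre ⊆ S: {at(dock), key_at(k4,dock)} ⊆ S  — applicable
  S \ del = {at(dock), key_at(k3,kitchen)}
  ∪ add   = {at(dock), have(k4), key_at(k3,kitchen)}

== RESULT ==
["at(dock)", "have(k4)", "key_at(k3,kitchen)"]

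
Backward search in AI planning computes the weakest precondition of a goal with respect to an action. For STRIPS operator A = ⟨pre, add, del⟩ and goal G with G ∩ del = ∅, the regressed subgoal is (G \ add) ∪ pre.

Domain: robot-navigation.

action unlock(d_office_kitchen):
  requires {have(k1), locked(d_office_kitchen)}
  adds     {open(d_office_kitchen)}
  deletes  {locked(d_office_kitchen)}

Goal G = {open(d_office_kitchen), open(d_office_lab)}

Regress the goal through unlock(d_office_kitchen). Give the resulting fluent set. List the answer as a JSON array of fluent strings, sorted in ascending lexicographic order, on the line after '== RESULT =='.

Compute (G \ add) ∪ pre:
  G ∩ del = {}  (empty — regression defined)
  G \ add = {open(d_office_kitchen), open(d_office_lab)} \ {open(d_office_kitchen)} = {open(d_office_lab)}
  ∪ pre   = {open(d_office_lab)} ∪ {have(k1), locked(d_office_kitchen)}
          = {have(k1), locked(d_office_kitchen), open(d_office_lab)}

== RESULT ==
["have(k1)", "locked(d_office_kitchen)", "open(d_office_lab)"]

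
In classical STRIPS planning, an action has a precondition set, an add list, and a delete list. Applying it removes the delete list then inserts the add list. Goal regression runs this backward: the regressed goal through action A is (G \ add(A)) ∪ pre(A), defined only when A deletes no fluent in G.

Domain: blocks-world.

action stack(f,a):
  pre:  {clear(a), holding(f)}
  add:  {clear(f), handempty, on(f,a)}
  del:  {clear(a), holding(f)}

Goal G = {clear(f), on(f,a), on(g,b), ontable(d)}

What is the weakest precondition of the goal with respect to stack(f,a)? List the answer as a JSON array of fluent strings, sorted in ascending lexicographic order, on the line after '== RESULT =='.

Compute (G \ add) ∪ pre:
  G ∩ del = {}  (empty — regression defined)
  G \ add = {clear(f), on(f,a), on(g,b), ontable(d)} \ {clear(f), handempty, on(f,a)} = {on(g,b), ontable(d)}
  ∪ pre   = {on(g,b), ontable(d)} ∪ {clear(a), holding(f)}
          = {clear(a), holding(f), on(g,b), ontable(d)}

== RESULT ==
["clear(a)", "holding(f)", "on(g,b)", "ontable(d)"]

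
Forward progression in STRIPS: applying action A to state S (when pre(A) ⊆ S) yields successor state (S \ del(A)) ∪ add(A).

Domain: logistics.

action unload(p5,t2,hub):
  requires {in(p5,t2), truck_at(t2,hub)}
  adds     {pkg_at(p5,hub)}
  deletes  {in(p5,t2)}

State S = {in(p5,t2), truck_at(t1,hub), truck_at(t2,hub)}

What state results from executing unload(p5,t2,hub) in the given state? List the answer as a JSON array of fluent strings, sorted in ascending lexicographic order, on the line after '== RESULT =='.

Compute (S \ del) ∪ add:
  pre ⊆ S: {in(p5,t2), truck_at(t2,hub)} ⊆ S  — applicable
  S \ del = {truck_at(t1,hub), truck_at(t2,hub)}
  ∪ add   = {pkg_at(p5,hub), truck_at(t1,hub), truck_at(t2,hub)}

== RESULT ==
["pkg_at(p5,hub)", "truck_at(t1,hub)", "truck_at(t2,hub)"]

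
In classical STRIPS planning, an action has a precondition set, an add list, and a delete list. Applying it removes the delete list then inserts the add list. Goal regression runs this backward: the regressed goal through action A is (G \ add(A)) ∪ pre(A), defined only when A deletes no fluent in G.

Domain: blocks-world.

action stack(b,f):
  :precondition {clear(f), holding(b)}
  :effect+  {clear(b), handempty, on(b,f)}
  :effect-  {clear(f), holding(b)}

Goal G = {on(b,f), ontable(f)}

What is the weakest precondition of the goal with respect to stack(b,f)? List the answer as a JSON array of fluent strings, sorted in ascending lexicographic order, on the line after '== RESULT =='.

Regress:
  G ∩ del = {}  (empty — regression defined)
  G \ add = {on(b,f), ontable(f)} \ {clear(b), handempty, on(b,f)} = {ontable(f)}
  ∪ pre   = {ontable(f)} ∪ {clear(f), holding(b)}
          = {clear(f), holding(b), ontable(f)}

== RESULT ==
["clear(f)", "holding(b)", "ontable(f)"]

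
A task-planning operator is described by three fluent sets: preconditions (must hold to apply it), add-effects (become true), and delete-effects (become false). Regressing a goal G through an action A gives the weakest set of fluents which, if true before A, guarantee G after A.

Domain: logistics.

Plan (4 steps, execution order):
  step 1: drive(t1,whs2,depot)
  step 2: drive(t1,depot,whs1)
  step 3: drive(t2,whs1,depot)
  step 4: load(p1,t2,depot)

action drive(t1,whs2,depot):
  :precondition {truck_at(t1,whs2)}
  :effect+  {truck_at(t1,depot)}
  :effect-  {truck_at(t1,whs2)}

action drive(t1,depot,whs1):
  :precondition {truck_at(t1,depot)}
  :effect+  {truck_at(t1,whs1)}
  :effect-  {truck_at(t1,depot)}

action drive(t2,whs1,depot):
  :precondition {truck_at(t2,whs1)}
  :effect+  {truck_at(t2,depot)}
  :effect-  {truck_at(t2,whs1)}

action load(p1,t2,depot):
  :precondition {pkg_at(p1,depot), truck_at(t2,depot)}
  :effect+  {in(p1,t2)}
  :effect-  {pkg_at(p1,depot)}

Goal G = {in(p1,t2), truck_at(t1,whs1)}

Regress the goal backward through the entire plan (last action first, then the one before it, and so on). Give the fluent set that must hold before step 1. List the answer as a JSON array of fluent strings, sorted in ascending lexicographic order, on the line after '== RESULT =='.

Work backward from the goal:
  through step 4 (load(p1,t2,depot)): drop {in(p1,t2)}, keep {truck_at(t1,whs1)}, require {pkg_at(p1,depot), truck_at(t2,depot)}
    → {pkg_at(p1,depot), truck_at(t1,whs1), truck_at(t2,depot)}
  through step 3 (drive(t2,whs1,depot)): drop {truck_at(t2,depot)}, keep {pkg_at(p1,depot), truck_at(t1,whs1)}, require {truck_at(t2,whs1)}
    → {pkg_at(p1,depot), truck_at(t1,whs1), truck_at(t2,whs1)}
  through step 2 (drive(t1,depot,whs1)): drop {truck_at(t1,whs1)}, keep {pkg_at(p1,depot), truck_at(t2,whs1)}, require {truck_at(t1,depot)}
    → {pkg_at(p1,depot), truck_at(t1,depot), truck_at(t2,whs1)}
  through step 1 (drive(t1,whs2,depot)): drop {truck_at(t1,depot)}, keep {pkg_at(p1,depot), truck_at(t2,whs1)}, require {truck_at(t1,whs2)}
    → {pkg_at(p1,depot), truck_at(t1,whs2), truck_at(t2,whs1)}

== RESULT ==
["pkg_at(p1,depot)", "truck_at(t1,whs2)", "truck_at(t2,whs1)"]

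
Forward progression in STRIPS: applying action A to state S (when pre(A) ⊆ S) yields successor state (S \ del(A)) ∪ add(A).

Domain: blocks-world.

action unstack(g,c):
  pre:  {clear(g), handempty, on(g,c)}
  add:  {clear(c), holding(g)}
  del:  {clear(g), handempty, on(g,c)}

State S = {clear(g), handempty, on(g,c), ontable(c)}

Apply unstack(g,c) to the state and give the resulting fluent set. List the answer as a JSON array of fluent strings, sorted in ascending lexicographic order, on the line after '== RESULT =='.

Progress:
  pre ⊆ S: {clear(g), handempty, on(g,c)} ⊆ S  — applicable
  S \ del = {ontable(c)}
  ∪ add   = {clear(c), holding(g), ontable(c)}

== RESULT ==
["clear(c)", "holding(g)", "ontable(c)"]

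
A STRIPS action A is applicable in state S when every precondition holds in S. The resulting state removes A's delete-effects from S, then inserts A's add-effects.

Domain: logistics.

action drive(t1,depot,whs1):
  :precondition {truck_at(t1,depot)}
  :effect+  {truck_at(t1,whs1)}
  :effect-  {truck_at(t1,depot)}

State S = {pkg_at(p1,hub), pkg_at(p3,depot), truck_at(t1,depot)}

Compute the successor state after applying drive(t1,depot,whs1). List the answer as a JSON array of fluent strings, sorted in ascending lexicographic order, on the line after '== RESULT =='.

Progress:
  pre ⊆ S: {truck_at(t1,depot)} ⊆ S  — applicable
  S \ del = {pkg_at(p1,hub), pkg_at(p3,depot)}
  ∪ add   = {pkg_at(p1,hub), pkg_at(p3,depot), truck_at(t1,whs1)}

== RESULT ==
["pkg_at(p1,hub)", "pkg_at(p3,depot)", "truck_at(t1,whs1)"]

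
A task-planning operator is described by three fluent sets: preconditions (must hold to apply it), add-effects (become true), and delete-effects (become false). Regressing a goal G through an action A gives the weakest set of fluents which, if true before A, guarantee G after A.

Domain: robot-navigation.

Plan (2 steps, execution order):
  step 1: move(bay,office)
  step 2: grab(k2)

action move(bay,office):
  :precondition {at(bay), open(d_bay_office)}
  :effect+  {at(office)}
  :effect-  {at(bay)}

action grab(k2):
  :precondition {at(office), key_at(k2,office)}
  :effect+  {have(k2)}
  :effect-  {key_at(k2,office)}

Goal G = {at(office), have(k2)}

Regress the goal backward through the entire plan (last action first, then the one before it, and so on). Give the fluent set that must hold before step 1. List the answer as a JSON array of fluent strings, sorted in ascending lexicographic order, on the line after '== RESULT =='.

Regress step by step:
  through step 2 (grab(k2)): drop {have(k2)}, keep {at(office)}, require {at(office), key_at(k2,office)}
    → {at(office), key_at(k2,office)}
  through step 1 (move(bay,office)): drop {at(office)}, keep {key_at(k2,office)}, require {at(bay), open(d_bay_office)}
    → {at(bay), key_at(k2,office), open(d_bay_office)}

== RESULT ==
["at(bay)", "key_at(k2,office)", "open(d_bay_office)"]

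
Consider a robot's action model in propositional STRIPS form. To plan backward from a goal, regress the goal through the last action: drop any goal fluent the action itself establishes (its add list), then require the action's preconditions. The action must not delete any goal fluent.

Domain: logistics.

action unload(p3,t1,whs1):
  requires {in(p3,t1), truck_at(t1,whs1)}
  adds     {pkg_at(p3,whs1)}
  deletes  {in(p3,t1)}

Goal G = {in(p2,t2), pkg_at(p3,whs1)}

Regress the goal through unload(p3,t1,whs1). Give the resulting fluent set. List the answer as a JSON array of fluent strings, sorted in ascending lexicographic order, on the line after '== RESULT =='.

Compute (G \ add) ∪ pre:
  G ∩ del = {}  (empty — regression defined)
  G \ add = {in(p2,t2), pkg_at(p3,whs1)} \ {pkg_at(p3,whs1)} = {in(p2,t2)}
  ∪ pre   = {in(p2,t2)} ∪ {in(p3,t1), truck_at(t1,whs1)}
          = {in(p2,t2), in(p3,t1), truck_at(t1,whs1)}

== RESULT ==
["in(p2,t2)", "in(p3,t1)", "truck_at(t1,whs1)"]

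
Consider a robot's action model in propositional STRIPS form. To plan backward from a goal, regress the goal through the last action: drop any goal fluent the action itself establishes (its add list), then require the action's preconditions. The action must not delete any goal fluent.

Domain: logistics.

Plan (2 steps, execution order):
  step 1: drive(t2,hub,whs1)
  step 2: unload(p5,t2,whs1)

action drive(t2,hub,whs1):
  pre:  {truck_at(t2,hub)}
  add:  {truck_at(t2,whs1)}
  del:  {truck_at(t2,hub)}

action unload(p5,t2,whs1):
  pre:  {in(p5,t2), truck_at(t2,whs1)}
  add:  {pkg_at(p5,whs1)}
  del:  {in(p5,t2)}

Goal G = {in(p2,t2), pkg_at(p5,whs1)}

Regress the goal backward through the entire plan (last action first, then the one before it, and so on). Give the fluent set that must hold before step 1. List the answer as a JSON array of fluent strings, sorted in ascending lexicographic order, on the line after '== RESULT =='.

Work backward from the goal:
  through step 2 (unload(p5,t2,whs1)): drop {pkg_at(p5,whs1)}, keep {in(p2,t2)}, require {in(p5,t2), truck_at(t2,whs1)}
    → {in(p2,t2), in(p5,t2), truck_at(t2,whs1)}
  through step 1 (drive(t2,hub,whs1)): drop {truck_at(t2,whs1)}, keep {in(p2,t2), in(p5,t2)}, require {truck_at(t2,hub)}
    → {in(p2,t2), in(p5,t2), truck_at(t2,hub)}

== RESULT ==
["in(p2,t2)", "in(p5,t2)", "truck_at(t2,hub)"]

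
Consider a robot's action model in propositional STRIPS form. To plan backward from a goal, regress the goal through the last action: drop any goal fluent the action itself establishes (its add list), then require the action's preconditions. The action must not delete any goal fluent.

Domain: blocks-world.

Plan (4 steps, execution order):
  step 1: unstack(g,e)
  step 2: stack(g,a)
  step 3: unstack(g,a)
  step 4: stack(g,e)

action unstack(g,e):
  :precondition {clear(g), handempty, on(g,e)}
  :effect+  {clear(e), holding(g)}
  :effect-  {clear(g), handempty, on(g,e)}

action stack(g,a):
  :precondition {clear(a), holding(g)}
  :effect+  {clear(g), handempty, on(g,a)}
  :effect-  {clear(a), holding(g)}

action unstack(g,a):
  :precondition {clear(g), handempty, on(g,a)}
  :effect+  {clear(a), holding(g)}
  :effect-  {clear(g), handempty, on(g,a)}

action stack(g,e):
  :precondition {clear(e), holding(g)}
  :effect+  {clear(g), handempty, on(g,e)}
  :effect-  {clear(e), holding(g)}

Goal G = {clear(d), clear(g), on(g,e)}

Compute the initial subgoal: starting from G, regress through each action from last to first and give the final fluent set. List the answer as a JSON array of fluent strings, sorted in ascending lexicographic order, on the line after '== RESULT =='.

Work backward from the goal:
  through step 4 (stack(g,e)): drop {clear(g), on(g,e)}, keep {clear(d)}, require {clear(e), holding(g)}
    → {clear(d), clear(e), holding(g)}
  through step 3 (unstack(g,a)): drop {holding(g)}, keep {clear(d), clear(e)}, require {clear(g), handempty, on(g,a)}
    → {clear(d), clear(e), clear(g), handempty, on(g,a)}
  through step 2 (stack(g,a)): drop {clear(g), handempty, on(g,a)}, keep {clear(d), clear(e)}, require {clear(a), holding(g)}
    → {clear(a), clear(d), clear(e), holding(g)}
  through step 1 (unstack(g,e)): drop {clear(e), holding(g)}, keep {clear(a), clear(d)}, require {clear(g), handempty, on(g,e)}
    → {clear(a), clear(d), clear(g), handempty, on(g,e)}

== RESULT ==
["clear(a)", "clear(d)", "clear(g)", "handempty", "on(g,e)"]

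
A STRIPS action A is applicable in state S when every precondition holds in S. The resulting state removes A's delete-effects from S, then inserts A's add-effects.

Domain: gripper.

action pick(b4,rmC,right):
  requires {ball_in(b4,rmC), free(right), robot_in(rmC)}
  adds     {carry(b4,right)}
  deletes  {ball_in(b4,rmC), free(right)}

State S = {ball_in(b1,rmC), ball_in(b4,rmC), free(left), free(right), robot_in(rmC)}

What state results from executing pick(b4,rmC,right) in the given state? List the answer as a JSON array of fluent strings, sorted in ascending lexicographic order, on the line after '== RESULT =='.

Compute (S \ del) ∪ add:
  pre ⊆ S: {ball_in(b4,rmC), free(right), robot_in(rmC)} ⊆ S  — applicable
  S \ del = {ball_in(b1,rmC), free(left), robot_in(rmC)}
  ∪ add   = {ball_in(b1,rmC), carry(b4,right), free(left), robot_in(rmC)}

== RESULT ==
["ball_in(b1,rmC)", "carry(b4,right)", "free(left)", "robot_in(rmC)"]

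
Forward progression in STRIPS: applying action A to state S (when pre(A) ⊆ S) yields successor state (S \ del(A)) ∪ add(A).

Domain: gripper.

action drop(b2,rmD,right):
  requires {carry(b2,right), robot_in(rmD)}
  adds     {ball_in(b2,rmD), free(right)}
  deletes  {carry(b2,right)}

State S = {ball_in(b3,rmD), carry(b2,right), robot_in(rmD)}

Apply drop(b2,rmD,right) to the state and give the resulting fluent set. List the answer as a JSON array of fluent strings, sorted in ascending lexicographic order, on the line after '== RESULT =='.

Compute (S \ del) ∪ add:
  pre ⊆ S: {carry(b2,right), robot_in(rmD)} ⊆ S  — applicable
  S \ del = {ball_in(b3,rmD), robot_in(rmD)}
  ∪ add   = {ball_in(b2,rmD), ball_in(b3,rmD), free(right), robot_in(rmD)}

== RESULT ==
["ball_in(b2,rmD)", "ball_in(b3,rmD)", "free(right)", "robot_in(rmD)"]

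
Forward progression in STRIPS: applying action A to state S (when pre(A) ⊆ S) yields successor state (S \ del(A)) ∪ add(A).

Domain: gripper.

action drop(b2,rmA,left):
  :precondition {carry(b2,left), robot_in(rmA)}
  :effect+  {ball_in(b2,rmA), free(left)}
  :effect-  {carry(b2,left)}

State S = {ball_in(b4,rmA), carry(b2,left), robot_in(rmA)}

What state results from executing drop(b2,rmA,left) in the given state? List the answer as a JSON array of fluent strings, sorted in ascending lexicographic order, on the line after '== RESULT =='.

Progress:
  pre ⊆ S: {carry(b2,left), robot_in(rmA)} ⊆ S  — applicable
  S \ del = {ball_in(b4,rmA), robot_in(rmA)}
  ∪ add   = {ball_in(b2,rmA), ball_in(b4,rmA), free(left), robot_in(rmA)}

== RESULT ==
["ball_in(b2,rmA)", "ball_in(b4,rmA)", "free(left)", "robot_in(rmA)"]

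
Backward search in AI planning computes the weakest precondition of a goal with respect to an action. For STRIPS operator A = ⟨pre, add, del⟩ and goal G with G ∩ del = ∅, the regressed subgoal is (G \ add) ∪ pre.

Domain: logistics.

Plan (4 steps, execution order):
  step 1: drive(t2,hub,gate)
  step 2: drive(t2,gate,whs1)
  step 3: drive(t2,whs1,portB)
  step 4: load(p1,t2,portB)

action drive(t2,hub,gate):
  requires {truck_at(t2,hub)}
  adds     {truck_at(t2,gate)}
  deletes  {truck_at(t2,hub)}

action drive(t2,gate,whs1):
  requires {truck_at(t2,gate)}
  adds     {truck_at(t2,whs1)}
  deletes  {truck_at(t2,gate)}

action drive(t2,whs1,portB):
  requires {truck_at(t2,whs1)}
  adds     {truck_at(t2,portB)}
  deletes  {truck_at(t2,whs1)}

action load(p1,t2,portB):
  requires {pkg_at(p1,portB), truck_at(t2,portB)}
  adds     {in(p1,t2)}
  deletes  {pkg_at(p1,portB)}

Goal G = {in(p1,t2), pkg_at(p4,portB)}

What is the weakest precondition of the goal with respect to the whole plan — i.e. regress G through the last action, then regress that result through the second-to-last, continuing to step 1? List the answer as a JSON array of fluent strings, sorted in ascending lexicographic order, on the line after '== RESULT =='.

Work backward from the goal:
  through step 4 (load(p1,t2,portB)): drop {in(p1,t2)}, keep {pkg_at(p4,portB)}, require {pkg_at(p1,portB), truck_at(t2,portB)}
    → {pkg_at(p1,portB), pkg_at(p4,portB), truck_at(t2,portB)}
  through step 3 (drive(t2,whs1,portB)): drop {truck_at(t2,portB)}, keep {pkg_at(p1,portB), pkg_at(p4,portB)}, require {truck_at(t2,whs1)}
    → {pkg_at(p1,portB), pkg_at(p4,portB), truck_at(t2,whs1)}
  through step 2 (drive(t2,gate,whs1)): drop {truck_at(t2,whs1)}, keep {pkg_at(p1,portB), pkg_at(p4,portB)}, require {truck_at(t2,gate)}
    → {pkg_at(p1,portB), pkg_at(p4,portB), truck_at(t2,gate)}
  through step 1 (drive(t2,hub,gate)): drop {truck_at(t2,gate)}, keep {pkg_at(p1,portB), pkg_at(p4,portB)}, require {truck_at(t2,hub)}
    → {pkg_at(p1,portB), pkg_at(p4,portB), truck_at(t2,hub)}

== RESULT ==
["pkg_at(p1,portB)", "pkg_at(p4,portB)", "truck_at(t2,hub)"]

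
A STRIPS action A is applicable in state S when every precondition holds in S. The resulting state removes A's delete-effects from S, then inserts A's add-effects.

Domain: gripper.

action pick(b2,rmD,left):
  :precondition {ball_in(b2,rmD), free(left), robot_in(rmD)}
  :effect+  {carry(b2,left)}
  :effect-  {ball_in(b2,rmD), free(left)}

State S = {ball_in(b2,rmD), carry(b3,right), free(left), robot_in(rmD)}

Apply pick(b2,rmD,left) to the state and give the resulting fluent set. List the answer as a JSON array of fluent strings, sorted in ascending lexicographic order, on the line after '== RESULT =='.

Progress:
  pre ⊆ S: {ball_in(b2,rmD), free(left), robot_in(rmD)} ⊆ S  — applicable
  S \ del = {carry(b3,right), robot_in(rmD)}
  ∪ add   = {carry(b2,left), carry(b3,right), robot_in(rmD)}

== RESULT ==
["carry(b2,left)", "carry(b3,right)", "robot_in(rmD)"]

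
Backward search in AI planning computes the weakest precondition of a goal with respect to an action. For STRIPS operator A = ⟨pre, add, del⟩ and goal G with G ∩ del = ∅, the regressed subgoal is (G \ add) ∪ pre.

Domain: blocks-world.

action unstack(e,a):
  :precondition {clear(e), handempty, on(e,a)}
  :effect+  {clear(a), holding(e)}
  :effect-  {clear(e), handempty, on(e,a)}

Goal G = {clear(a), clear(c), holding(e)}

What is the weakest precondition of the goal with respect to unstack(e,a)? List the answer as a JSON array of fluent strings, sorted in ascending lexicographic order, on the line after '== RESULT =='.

Compute (G \ add) ∪ pre:
  G ∩ del = {}  (empty — regression defined)
  G \ add = {clear(a), clear(c), holding(e)} \ {clear(a), holding(e)} = {clear(c)}
  ∪ pre   = {clear(c)} ∪ {clear(e), handempty, on(e,a)}
          = {clear(c), clear(e), handempty, on(e,a)}

== RESULT ==
["clear(c)", "clear(e)", "handempty", "on(e,a)"]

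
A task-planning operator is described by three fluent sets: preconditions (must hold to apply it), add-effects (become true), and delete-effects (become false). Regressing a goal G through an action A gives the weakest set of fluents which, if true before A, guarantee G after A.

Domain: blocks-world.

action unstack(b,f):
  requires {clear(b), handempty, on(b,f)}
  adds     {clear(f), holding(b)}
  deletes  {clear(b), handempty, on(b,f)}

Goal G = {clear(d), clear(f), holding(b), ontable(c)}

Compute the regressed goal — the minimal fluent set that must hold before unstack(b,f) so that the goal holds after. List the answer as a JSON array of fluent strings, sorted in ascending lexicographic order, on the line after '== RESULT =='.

Compute (G \ add) ∪ pre:
  G ∩ del = {}  (empty — regression defined)
  G \ add = {clear(d), clear(f), holding(b), ontable(c)} \ {clear(f), holding(b)} = {clear(d), ontable(c)}
  ∪ pre   = {clear(d), ontable(c)} ∪ {clear(b), handempty, on(b,f)}
          = {clear(b), clear(d), handempty, on(b,f), ontable(c)}

== RESULT ==
["clear(b)", "clear(d)", "handempty", "on(b,f)", "ontable(c)"]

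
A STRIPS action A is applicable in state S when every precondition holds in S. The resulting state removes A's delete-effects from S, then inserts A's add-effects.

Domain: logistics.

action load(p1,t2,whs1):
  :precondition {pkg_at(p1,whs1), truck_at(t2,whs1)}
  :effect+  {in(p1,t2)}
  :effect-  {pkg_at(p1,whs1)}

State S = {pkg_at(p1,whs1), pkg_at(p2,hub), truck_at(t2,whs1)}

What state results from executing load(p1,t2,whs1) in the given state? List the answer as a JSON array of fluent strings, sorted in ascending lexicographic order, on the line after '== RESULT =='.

Progress:
  pre ⊆ S: {pkg_at(p1,whs1), truck_at(t2,whs1)} ⊆ S  — applicable
  S \ del = {pkg_at(p2,hub), truck_at(t2,whs1)}
  ∪ add   = {in(p1,t2), pkg_at(p2,hub), truck_at(t2,whs1)}

== RESULT ==
["in(p1,t2)", "pkg_at(p2,hub)", "truck_at(t2,whs1)"]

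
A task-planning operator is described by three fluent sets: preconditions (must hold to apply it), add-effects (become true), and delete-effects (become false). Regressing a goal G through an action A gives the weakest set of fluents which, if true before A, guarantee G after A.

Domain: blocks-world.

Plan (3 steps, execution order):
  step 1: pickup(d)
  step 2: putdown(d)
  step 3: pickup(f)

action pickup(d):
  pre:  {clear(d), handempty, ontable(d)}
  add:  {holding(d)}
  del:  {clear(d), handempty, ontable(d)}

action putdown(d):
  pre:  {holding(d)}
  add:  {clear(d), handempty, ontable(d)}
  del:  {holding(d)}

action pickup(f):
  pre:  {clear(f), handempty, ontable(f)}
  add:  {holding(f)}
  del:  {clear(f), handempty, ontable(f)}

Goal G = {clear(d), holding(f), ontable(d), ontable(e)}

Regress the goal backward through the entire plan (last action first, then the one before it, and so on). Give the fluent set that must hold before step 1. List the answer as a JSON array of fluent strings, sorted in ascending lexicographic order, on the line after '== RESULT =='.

Work backward from the goal:
  through step 3 (pickup(f)): drop {holding(f)}, keep {clear(d), ontable(d), ontable(e)}, require {clear(f), handempty, ontable(f)}
    → {clear(d), clear(f), handempty, ontable(d), ontable(e), ontable(f)}
  through step 2 (putdown(d)): drop {clear(d), handempty, ontable(d)}, keep {clear(f), ontable(e), ontable(f)}, require {holding(d)}
    → {clear(f), holding(d), ontable(e), ontable(f)}
  through step 1 (pickup(d)): drop {holding(d)}, keep {clear(f), ontable(e), ontable(f)}, require {clear(d), handempty, ontable(d)}
    → {clear(d), clear(f), handempty, ontable(d), ontable(e), ontable(f)}

== RESULT ==
["clear(d)", "clear(f)", "handempty", "ontable(d)", "ontable(e)", "ontable(f)"]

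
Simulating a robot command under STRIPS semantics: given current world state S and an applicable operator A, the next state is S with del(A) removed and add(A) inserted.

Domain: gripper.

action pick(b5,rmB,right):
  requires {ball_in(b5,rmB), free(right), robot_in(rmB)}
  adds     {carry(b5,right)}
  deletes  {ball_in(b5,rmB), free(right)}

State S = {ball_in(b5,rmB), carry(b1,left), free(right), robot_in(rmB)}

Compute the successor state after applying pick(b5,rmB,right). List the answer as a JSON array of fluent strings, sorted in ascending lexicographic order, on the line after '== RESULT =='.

Progress:
  pre ⊆ S: {ball_in(b5,rmB), free(right), robot_in(rmB)} ⊆ S  — applicable
  S \ del = {carry(b1,left), robot_in(rmB)}
  ∪ add   = {carry(b1,left), carry(b5,right), robot_in(rmB)}

== RESULT ==
["carry(b1,left)", "carry(b5,right)", "robot_in(rmB)"]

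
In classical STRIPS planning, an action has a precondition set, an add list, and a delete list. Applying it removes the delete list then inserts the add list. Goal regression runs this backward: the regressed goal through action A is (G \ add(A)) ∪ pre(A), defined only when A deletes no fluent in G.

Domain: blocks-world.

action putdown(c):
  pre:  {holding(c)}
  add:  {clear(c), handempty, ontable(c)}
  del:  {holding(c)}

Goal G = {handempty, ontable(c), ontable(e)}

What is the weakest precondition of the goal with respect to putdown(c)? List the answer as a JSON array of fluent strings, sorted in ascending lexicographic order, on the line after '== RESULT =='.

Compute (G \ add) ∪ pre:
  G ∩ del = {}  (empty — regression defined)
  G \ add = {handempty, ontable(c), ontable(e)} \ {clear(c), handempty, ontable(c)} = {ontable(e)}
  ∪ pre   = {ontable(e)} ∪ {holding(c)}
          = {holding(c), ontable(e)}

== RESULT ==
["holding(c)", "ontable(e)"]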